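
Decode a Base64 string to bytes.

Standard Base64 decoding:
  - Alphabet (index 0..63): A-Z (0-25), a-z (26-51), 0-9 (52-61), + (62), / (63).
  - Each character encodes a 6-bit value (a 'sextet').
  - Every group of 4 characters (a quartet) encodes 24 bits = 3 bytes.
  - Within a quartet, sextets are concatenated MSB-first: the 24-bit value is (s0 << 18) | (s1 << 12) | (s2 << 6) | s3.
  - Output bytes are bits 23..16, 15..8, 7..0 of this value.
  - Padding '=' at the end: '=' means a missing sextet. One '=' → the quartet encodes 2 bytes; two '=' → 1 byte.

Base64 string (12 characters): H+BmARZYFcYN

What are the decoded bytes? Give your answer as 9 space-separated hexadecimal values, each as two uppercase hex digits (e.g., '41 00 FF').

Answer: 1F E0 66 01 16 58 15 C6 0D

Derivation:
After char 0 ('H'=7): chars_in_quartet=1 acc=0x7 bytes_emitted=0
After char 1 ('+'=62): chars_in_quartet=2 acc=0x1FE bytes_emitted=0
After char 2 ('B'=1): chars_in_quartet=3 acc=0x7F81 bytes_emitted=0
After char 3 ('m'=38): chars_in_quartet=4 acc=0x1FE066 -> emit 1F E0 66, reset; bytes_emitted=3
After char 4 ('A'=0): chars_in_quartet=1 acc=0x0 bytes_emitted=3
After char 5 ('R'=17): chars_in_quartet=2 acc=0x11 bytes_emitted=3
After char 6 ('Z'=25): chars_in_quartet=3 acc=0x459 bytes_emitted=3
After char 7 ('Y'=24): chars_in_quartet=4 acc=0x11658 -> emit 01 16 58, reset; bytes_emitted=6
After char 8 ('F'=5): chars_in_quartet=1 acc=0x5 bytes_emitted=6
After char 9 ('c'=28): chars_in_quartet=2 acc=0x15C bytes_emitted=6
After char 10 ('Y'=24): chars_in_quartet=3 acc=0x5718 bytes_emitted=6
After char 11 ('N'=13): chars_in_quartet=4 acc=0x15C60D -> emit 15 C6 0D, reset; bytes_emitted=9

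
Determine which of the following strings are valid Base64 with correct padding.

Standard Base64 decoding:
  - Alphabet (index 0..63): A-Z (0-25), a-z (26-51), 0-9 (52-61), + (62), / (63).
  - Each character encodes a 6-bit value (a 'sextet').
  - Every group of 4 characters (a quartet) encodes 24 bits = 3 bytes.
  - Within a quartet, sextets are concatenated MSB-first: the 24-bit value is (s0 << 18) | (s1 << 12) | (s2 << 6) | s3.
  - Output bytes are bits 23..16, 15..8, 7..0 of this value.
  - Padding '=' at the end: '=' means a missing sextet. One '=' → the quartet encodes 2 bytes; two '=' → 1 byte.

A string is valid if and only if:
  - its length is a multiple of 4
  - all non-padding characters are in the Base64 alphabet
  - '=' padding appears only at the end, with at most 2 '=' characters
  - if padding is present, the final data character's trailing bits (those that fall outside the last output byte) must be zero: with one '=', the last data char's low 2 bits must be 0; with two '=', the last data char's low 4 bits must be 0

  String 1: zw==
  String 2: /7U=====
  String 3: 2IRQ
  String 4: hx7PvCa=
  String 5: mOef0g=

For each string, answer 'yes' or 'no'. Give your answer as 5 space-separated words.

String 1: 'zw==' → valid
String 2: '/7U=====' → invalid (5 pad chars (max 2))
String 3: '2IRQ' → valid
String 4: 'hx7PvCa=' → invalid (bad trailing bits)
String 5: 'mOef0g=' → invalid (len=7 not mult of 4)

Answer: yes no yes no no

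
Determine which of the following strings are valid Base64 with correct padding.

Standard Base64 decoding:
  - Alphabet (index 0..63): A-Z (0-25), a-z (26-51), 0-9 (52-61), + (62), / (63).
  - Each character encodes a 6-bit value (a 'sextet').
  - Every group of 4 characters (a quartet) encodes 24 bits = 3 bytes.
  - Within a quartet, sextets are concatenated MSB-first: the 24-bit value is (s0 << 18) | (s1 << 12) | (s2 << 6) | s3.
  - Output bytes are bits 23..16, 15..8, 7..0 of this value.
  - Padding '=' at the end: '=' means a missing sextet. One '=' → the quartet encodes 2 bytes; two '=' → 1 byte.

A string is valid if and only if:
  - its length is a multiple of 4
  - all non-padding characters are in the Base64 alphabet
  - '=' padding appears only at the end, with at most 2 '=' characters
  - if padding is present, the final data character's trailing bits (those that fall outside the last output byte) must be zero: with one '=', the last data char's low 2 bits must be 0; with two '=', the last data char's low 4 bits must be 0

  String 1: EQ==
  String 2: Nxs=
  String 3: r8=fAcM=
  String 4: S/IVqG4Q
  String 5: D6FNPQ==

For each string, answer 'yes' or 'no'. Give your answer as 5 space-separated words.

Answer: yes yes no yes yes

Derivation:
String 1: 'EQ==' → valid
String 2: 'Nxs=' → valid
String 3: 'r8=fAcM=' → invalid (bad char(s): ['=']; '=' in middle)
String 4: 'S/IVqG4Q' → valid
String 5: 'D6FNPQ==' → valid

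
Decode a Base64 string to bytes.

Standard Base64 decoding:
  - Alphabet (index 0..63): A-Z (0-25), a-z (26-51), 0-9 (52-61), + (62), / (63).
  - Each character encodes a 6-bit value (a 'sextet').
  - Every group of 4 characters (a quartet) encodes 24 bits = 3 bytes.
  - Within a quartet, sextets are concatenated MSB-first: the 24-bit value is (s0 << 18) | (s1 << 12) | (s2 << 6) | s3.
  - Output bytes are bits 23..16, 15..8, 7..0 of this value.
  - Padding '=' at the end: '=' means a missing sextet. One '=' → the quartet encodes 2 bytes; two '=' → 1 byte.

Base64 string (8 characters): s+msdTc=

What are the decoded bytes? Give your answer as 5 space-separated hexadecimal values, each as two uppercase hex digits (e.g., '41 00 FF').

After char 0 ('s'=44): chars_in_quartet=1 acc=0x2C bytes_emitted=0
After char 1 ('+'=62): chars_in_quartet=2 acc=0xB3E bytes_emitted=0
After char 2 ('m'=38): chars_in_quartet=3 acc=0x2CFA6 bytes_emitted=0
After char 3 ('s'=44): chars_in_quartet=4 acc=0xB3E9AC -> emit B3 E9 AC, reset; bytes_emitted=3
After char 4 ('d'=29): chars_in_quartet=1 acc=0x1D bytes_emitted=3
After char 5 ('T'=19): chars_in_quartet=2 acc=0x753 bytes_emitted=3
After char 6 ('c'=28): chars_in_quartet=3 acc=0x1D4DC bytes_emitted=3
Padding '=': partial quartet acc=0x1D4DC -> emit 75 37; bytes_emitted=5

Answer: B3 E9 AC 75 37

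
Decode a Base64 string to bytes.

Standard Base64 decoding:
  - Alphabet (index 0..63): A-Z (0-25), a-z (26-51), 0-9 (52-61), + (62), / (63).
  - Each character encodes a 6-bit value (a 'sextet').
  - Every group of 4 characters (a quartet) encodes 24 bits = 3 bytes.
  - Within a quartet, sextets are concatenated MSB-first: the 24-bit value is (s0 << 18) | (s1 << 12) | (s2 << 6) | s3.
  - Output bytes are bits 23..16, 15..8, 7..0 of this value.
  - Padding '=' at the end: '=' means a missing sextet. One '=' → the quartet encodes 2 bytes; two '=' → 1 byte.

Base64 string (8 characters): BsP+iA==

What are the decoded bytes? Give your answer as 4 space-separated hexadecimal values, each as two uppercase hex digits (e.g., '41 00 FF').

After char 0 ('B'=1): chars_in_quartet=1 acc=0x1 bytes_emitted=0
After char 1 ('s'=44): chars_in_quartet=2 acc=0x6C bytes_emitted=0
After char 2 ('P'=15): chars_in_quartet=3 acc=0x1B0F bytes_emitted=0
After char 3 ('+'=62): chars_in_quartet=4 acc=0x6C3FE -> emit 06 C3 FE, reset; bytes_emitted=3
After char 4 ('i'=34): chars_in_quartet=1 acc=0x22 bytes_emitted=3
After char 5 ('A'=0): chars_in_quartet=2 acc=0x880 bytes_emitted=3
Padding '==': partial quartet acc=0x880 -> emit 88; bytes_emitted=4

Answer: 06 C3 FE 88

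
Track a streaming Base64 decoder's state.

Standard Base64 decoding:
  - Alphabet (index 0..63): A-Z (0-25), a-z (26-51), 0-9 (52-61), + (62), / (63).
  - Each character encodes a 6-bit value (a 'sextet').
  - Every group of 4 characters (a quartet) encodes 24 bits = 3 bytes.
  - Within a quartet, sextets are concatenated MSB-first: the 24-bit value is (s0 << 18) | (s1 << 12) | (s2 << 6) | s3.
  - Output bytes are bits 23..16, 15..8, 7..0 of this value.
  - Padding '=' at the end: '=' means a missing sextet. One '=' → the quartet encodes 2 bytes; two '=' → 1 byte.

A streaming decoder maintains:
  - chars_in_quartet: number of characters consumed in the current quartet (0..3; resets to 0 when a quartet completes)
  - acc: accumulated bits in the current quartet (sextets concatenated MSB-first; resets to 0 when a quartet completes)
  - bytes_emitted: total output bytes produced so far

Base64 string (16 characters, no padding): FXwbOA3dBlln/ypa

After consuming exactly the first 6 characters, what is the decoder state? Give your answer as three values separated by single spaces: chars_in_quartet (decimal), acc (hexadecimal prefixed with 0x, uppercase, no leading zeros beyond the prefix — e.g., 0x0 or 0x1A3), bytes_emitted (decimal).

Answer: 2 0x380 3

Derivation:
After char 0 ('F'=5): chars_in_quartet=1 acc=0x5 bytes_emitted=0
After char 1 ('X'=23): chars_in_quartet=2 acc=0x157 bytes_emitted=0
After char 2 ('w'=48): chars_in_quartet=3 acc=0x55F0 bytes_emitted=0
After char 3 ('b'=27): chars_in_quartet=4 acc=0x157C1B -> emit 15 7C 1B, reset; bytes_emitted=3
After char 4 ('O'=14): chars_in_quartet=1 acc=0xE bytes_emitted=3
After char 5 ('A'=0): chars_in_quartet=2 acc=0x380 bytes_emitted=3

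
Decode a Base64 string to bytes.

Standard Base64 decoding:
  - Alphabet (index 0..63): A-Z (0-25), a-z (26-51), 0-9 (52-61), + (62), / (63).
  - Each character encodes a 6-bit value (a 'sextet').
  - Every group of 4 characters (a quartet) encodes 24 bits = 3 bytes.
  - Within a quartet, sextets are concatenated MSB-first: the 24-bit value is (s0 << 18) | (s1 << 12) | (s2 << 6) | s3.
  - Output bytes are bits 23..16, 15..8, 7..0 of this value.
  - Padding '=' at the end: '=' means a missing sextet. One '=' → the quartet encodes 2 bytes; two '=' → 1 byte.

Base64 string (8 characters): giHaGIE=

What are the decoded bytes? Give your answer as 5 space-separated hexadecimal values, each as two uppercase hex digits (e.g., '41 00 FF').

Answer: 82 21 DA 18 81

Derivation:
After char 0 ('g'=32): chars_in_quartet=1 acc=0x20 bytes_emitted=0
After char 1 ('i'=34): chars_in_quartet=2 acc=0x822 bytes_emitted=0
After char 2 ('H'=7): chars_in_quartet=3 acc=0x20887 bytes_emitted=0
After char 3 ('a'=26): chars_in_quartet=4 acc=0x8221DA -> emit 82 21 DA, reset; bytes_emitted=3
After char 4 ('G'=6): chars_in_quartet=1 acc=0x6 bytes_emitted=3
After char 5 ('I'=8): chars_in_quartet=2 acc=0x188 bytes_emitted=3
After char 6 ('E'=4): chars_in_quartet=3 acc=0x6204 bytes_emitted=3
Padding '=': partial quartet acc=0x6204 -> emit 18 81; bytes_emitted=5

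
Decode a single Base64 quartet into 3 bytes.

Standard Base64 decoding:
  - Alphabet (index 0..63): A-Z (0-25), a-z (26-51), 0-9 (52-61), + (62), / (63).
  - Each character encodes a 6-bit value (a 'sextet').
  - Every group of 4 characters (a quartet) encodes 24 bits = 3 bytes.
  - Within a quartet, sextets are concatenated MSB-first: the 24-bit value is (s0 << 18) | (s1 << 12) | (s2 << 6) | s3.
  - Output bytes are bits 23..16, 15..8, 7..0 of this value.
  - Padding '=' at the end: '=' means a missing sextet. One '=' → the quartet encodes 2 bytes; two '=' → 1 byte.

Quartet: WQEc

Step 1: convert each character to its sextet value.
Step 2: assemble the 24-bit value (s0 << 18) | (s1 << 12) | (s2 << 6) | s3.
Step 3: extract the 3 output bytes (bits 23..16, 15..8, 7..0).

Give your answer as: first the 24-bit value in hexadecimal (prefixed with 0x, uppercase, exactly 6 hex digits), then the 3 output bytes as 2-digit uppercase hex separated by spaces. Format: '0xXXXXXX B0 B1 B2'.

Answer: 0x59011C 59 01 1C

Derivation:
Sextets: W=22, Q=16, E=4, c=28
24-bit: (22<<18) | (16<<12) | (4<<6) | 28
      = 0x580000 | 0x010000 | 0x000100 | 0x00001C
      = 0x59011C
Bytes: (v>>16)&0xFF=59, (v>>8)&0xFF=01, v&0xFF=1C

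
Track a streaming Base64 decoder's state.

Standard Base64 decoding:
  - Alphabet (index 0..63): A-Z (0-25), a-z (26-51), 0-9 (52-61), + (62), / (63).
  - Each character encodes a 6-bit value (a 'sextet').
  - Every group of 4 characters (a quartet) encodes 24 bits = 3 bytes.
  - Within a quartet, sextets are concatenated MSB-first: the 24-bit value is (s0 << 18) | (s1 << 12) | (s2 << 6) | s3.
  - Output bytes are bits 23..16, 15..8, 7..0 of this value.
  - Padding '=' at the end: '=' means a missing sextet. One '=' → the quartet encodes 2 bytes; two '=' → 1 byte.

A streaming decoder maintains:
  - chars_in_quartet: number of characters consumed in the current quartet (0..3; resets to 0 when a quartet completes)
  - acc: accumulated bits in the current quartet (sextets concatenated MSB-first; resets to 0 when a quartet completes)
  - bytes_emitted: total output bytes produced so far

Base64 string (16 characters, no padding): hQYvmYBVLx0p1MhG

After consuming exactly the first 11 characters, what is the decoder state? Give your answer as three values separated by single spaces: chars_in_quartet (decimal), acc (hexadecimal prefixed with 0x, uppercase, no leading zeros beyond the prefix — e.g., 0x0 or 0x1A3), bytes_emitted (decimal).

Answer: 3 0xBC74 6

Derivation:
After char 0 ('h'=33): chars_in_quartet=1 acc=0x21 bytes_emitted=0
After char 1 ('Q'=16): chars_in_quartet=2 acc=0x850 bytes_emitted=0
After char 2 ('Y'=24): chars_in_quartet=3 acc=0x21418 bytes_emitted=0
After char 3 ('v'=47): chars_in_quartet=4 acc=0x85062F -> emit 85 06 2F, reset; bytes_emitted=3
After char 4 ('m'=38): chars_in_quartet=1 acc=0x26 bytes_emitted=3
After char 5 ('Y'=24): chars_in_quartet=2 acc=0x998 bytes_emitted=3
After char 6 ('B'=1): chars_in_quartet=3 acc=0x26601 bytes_emitted=3
After char 7 ('V'=21): chars_in_quartet=4 acc=0x998055 -> emit 99 80 55, reset; bytes_emitted=6
After char 8 ('L'=11): chars_in_quartet=1 acc=0xB bytes_emitted=6
After char 9 ('x'=49): chars_in_quartet=2 acc=0x2F1 bytes_emitted=6
After char 10 ('0'=52): chars_in_quartet=3 acc=0xBC74 bytes_emitted=6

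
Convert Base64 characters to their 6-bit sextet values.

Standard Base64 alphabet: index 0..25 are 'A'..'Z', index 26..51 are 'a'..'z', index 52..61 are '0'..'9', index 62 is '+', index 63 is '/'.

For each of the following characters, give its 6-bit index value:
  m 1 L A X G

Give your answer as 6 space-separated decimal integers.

'm': a..z range, 26 + ord('m') − ord('a') = 38
'1': 0..9 range, 52 + ord('1') − ord('0') = 53
'L': A..Z range, ord('L') − ord('A') = 11
'A': A..Z range, ord('A') − ord('A') = 0
'X': A..Z range, ord('X') − ord('A') = 23
'G': A..Z range, ord('G') − ord('A') = 6

Answer: 38 53 11 0 23 6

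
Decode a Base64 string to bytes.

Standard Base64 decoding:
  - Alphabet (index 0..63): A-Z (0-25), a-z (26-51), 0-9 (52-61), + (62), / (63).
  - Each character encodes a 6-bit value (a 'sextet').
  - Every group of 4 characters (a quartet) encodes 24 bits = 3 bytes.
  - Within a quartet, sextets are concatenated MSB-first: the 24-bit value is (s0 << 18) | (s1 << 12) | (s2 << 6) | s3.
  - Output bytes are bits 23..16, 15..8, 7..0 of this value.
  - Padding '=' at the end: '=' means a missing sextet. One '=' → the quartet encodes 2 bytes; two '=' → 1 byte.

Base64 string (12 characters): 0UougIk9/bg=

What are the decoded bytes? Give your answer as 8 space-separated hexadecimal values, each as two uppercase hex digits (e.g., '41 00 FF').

After char 0 ('0'=52): chars_in_quartet=1 acc=0x34 bytes_emitted=0
After char 1 ('U'=20): chars_in_quartet=2 acc=0xD14 bytes_emitted=0
After char 2 ('o'=40): chars_in_quartet=3 acc=0x34528 bytes_emitted=0
After char 3 ('u'=46): chars_in_quartet=4 acc=0xD14A2E -> emit D1 4A 2E, reset; bytes_emitted=3
After char 4 ('g'=32): chars_in_quartet=1 acc=0x20 bytes_emitted=3
After char 5 ('I'=8): chars_in_quartet=2 acc=0x808 bytes_emitted=3
After char 6 ('k'=36): chars_in_quartet=3 acc=0x20224 bytes_emitted=3
After char 7 ('9'=61): chars_in_quartet=4 acc=0x80893D -> emit 80 89 3D, reset; bytes_emitted=6
After char 8 ('/'=63): chars_in_quartet=1 acc=0x3F bytes_emitted=6
After char 9 ('b'=27): chars_in_quartet=2 acc=0xFDB bytes_emitted=6
After char 10 ('g'=32): chars_in_quartet=3 acc=0x3F6E0 bytes_emitted=6
Padding '=': partial quartet acc=0x3F6E0 -> emit FD B8; bytes_emitted=8

Answer: D1 4A 2E 80 89 3D FD B8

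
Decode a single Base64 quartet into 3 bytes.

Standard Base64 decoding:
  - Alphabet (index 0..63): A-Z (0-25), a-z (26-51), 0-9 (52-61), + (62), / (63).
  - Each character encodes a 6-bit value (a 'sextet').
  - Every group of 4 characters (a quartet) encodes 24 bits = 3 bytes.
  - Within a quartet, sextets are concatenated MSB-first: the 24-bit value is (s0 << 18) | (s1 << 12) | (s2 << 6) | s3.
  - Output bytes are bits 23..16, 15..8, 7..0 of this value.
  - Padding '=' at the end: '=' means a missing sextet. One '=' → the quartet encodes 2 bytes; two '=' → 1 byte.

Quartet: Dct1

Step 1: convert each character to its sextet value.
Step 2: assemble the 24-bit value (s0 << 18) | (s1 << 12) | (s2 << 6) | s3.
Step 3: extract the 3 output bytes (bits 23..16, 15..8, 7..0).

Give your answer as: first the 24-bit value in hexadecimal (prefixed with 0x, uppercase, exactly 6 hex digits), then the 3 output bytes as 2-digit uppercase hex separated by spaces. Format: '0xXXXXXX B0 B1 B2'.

Answer: 0x0DCB75 0D CB 75

Derivation:
Sextets: D=3, c=28, t=45, 1=53
24-bit: (3<<18) | (28<<12) | (45<<6) | 53
      = 0x0C0000 | 0x01C000 | 0x000B40 | 0x000035
      = 0x0DCB75
Bytes: (v>>16)&0xFF=0D, (v>>8)&0xFF=CB, v&0xFF=75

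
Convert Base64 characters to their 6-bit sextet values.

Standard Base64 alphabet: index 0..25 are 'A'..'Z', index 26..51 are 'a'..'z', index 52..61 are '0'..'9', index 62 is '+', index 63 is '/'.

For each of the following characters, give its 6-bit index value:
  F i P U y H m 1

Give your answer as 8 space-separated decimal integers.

Answer: 5 34 15 20 50 7 38 53

Derivation:
'F': A..Z range, ord('F') − ord('A') = 5
'i': a..z range, 26 + ord('i') − ord('a') = 34
'P': A..Z range, ord('P') − ord('A') = 15
'U': A..Z range, ord('U') − ord('A') = 20
'y': a..z range, 26 + ord('y') − ord('a') = 50
'H': A..Z range, ord('H') − ord('A') = 7
'm': a..z range, 26 + ord('m') − ord('a') = 38
'1': 0..9 range, 52 + ord('1') − ord('0') = 53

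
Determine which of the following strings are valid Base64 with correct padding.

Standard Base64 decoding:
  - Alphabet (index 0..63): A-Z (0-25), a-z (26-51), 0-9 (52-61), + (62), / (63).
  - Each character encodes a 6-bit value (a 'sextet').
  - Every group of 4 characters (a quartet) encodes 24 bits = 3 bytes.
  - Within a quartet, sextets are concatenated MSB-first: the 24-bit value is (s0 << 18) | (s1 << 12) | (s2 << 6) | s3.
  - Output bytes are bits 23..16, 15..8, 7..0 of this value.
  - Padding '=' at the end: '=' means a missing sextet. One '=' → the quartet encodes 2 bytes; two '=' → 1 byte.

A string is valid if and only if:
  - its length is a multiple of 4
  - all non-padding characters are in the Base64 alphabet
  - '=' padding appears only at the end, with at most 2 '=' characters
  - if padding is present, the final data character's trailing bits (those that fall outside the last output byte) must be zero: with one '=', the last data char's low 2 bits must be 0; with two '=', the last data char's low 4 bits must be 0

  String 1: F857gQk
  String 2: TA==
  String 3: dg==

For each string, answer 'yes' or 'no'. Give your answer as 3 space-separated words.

Answer: no yes yes

Derivation:
String 1: 'F857gQk' → invalid (len=7 not mult of 4)
String 2: 'TA==' → valid
String 3: 'dg==' → valid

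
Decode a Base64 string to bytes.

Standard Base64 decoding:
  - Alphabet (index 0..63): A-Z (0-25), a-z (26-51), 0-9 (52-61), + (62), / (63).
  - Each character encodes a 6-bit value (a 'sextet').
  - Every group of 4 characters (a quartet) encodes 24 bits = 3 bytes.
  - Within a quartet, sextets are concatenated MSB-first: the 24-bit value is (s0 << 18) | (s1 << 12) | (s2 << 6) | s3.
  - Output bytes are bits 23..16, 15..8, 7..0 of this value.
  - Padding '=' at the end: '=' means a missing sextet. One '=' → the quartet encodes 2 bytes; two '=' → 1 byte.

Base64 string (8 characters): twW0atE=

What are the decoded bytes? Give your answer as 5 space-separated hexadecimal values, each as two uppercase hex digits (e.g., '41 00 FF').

After char 0 ('t'=45): chars_in_quartet=1 acc=0x2D bytes_emitted=0
After char 1 ('w'=48): chars_in_quartet=2 acc=0xB70 bytes_emitted=0
After char 2 ('W'=22): chars_in_quartet=3 acc=0x2DC16 bytes_emitted=0
After char 3 ('0'=52): chars_in_quartet=4 acc=0xB705B4 -> emit B7 05 B4, reset; bytes_emitted=3
After char 4 ('a'=26): chars_in_quartet=1 acc=0x1A bytes_emitted=3
After char 5 ('t'=45): chars_in_quartet=2 acc=0x6AD bytes_emitted=3
After char 6 ('E'=4): chars_in_quartet=3 acc=0x1AB44 bytes_emitted=3
Padding '=': partial quartet acc=0x1AB44 -> emit 6A D1; bytes_emitted=5

Answer: B7 05 B4 6A D1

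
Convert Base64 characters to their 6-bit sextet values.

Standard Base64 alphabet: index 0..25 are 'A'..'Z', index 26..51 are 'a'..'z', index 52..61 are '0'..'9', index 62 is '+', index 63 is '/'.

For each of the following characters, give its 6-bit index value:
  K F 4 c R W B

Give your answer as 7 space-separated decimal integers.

Answer: 10 5 56 28 17 22 1

Derivation:
'K': A..Z range, ord('K') − ord('A') = 10
'F': A..Z range, ord('F') − ord('A') = 5
'4': 0..9 range, 52 + ord('4') − ord('0') = 56
'c': a..z range, 26 + ord('c') − ord('a') = 28
'R': A..Z range, ord('R') − ord('A') = 17
'W': A..Z range, ord('W') − ord('A') = 22
'B': A..Z range, ord('B') − ord('A') = 1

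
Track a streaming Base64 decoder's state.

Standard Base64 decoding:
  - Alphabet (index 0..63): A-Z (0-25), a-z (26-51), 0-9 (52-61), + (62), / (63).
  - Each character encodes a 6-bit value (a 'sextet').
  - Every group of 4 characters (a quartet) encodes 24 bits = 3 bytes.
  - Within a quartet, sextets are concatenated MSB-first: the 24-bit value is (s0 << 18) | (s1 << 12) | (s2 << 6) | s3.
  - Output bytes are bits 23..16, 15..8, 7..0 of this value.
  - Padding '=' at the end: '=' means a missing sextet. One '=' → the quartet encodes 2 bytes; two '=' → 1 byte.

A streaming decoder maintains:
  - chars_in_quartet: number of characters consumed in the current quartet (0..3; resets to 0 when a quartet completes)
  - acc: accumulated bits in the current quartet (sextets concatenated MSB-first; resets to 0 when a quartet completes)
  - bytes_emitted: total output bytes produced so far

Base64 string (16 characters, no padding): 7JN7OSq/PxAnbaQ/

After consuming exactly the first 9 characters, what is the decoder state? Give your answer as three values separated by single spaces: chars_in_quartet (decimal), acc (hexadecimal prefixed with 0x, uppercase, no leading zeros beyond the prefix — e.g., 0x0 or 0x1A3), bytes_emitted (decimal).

Answer: 1 0xF 6

Derivation:
After char 0 ('7'=59): chars_in_quartet=1 acc=0x3B bytes_emitted=0
After char 1 ('J'=9): chars_in_quartet=2 acc=0xEC9 bytes_emitted=0
After char 2 ('N'=13): chars_in_quartet=3 acc=0x3B24D bytes_emitted=0
After char 3 ('7'=59): chars_in_quartet=4 acc=0xEC937B -> emit EC 93 7B, reset; bytes_emitted=3
After char 4 ('O'=14): chars_in_quartet=1 acc=0xE bytes_emitted=3
After char 5 ('S'=18): chars_in_quartet=2 acc=0x392 bytes_emitted=3
After char 6 ('q'=42): chars_in_quartet=3 acc=0xE4AA bytes_emitted=3
After char 7 ('/'=63): chars_in_quartet=4 acc=0x392ABF -> emit 39 2A BF, reset; bytes_emitted=6
After char 8 ('P'=15): chars_in_quartet=1 acc=0xF bytes_emitted=6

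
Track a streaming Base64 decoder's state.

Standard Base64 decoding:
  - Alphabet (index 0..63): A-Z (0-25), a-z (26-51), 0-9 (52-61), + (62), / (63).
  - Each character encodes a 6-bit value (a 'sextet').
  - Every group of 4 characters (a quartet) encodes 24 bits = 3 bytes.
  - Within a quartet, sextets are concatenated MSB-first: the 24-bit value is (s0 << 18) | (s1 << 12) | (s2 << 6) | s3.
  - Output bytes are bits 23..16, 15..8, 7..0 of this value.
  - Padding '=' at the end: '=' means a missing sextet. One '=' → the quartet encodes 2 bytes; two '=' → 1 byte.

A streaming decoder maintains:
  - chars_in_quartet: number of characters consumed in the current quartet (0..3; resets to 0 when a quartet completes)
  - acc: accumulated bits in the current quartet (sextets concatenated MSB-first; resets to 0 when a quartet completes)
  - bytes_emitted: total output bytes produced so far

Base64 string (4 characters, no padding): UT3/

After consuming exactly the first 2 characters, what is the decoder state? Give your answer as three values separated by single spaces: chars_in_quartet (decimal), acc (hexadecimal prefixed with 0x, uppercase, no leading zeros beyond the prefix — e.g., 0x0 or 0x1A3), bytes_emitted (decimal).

Answer: 2 0x513 0

Derivation:
After char 0 ('U'=20): chars_in_quartet=1 acc=0x14 bytes_emitted=0
After char 1 ('T'=19): chars_in_quartet=2 acc=0x513 bytes_emitted=0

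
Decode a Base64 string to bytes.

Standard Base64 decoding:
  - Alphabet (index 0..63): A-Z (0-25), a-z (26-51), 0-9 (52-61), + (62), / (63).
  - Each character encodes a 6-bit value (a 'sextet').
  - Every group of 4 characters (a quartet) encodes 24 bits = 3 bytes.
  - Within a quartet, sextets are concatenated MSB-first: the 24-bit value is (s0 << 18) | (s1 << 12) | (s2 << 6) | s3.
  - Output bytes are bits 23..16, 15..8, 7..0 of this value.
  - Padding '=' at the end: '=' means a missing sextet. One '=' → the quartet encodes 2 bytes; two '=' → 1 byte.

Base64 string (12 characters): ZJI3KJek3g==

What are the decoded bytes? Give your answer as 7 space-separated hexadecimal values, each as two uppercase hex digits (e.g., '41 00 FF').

Answer: 64 92 37 28 97 A4 DE

Derivation:
After char 0 ('Z'=25): chars_in_quartet=1 acc=0x19 bytes_emitted=0
After char 1 ('J'=9): chars_in_quartet=2 acc=0x649 bytes_emitted=0
After char 2 ('I'=8): chars_in_quartet=3 acc=0x19248 bytes_emitted=0
After char 3 ('3'=55): chars_in_quartet=4 acc=0x649237 -> emit 64 92 37, reset; bytes_emitted=3
After char 4 ('K'=10): chars_in_quartet=1 acc=0xA bytes_emitted=3
After char 5 ('J'=9): chars_in_quartet=2 acc=0x289 bytes_emitted=3
After char 6 ('e'=30): chars_in_quartet=3 acc=0xA25E bytes_emitted=3
After char 7 ('k'=36): chars_in_quartet=4 acc=0x2897A4 -> emit 28 97 A4, reset; bytes_emitted=6
After char 8 ('3'=55): chars_in_quartet=1 acc=0x37 bytes_emitted=6
After char 9 ('g'=32): chars_in_quartet=2 acc=0xDE0 bytes_emitted=6
Padding '==': partial quartet acc=0xDE0 -> emit DE; bytes_emitted=7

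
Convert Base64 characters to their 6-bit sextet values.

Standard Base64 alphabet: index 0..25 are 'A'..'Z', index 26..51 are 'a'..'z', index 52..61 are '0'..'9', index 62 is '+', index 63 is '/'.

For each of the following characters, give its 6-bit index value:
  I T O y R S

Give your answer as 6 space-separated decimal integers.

Answer: 8 19 14 50 17 18

Derivation:
'I': A..Z range, ord('I') − ord('A') = 8
'T': A..Z range, ord('T') − ord('A') = 19
'O': A..Z range, ord('O') − ord('A') = 14
'y': a..z range, 26 + ord('y') − ord('a') = 50
'R': A..Z range, ord('R') − ord('A') = 17
'S': A..Z range, ord('S') − ord('A') = 18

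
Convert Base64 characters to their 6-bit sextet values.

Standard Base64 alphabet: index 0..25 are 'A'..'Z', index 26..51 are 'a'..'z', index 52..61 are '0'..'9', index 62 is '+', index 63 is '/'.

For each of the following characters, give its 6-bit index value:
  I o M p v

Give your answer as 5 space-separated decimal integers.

'I': A..Z range, ord('I') − ord('A') = 8
'o': a..z range, 26 + ord('o') − ord('a') = 40
'M': A..Z range, ord('M') − ord('A') = 12
'p': a..z range, 26 + ord('p') − ord('a') = 41
'v': a..z range, 26 + ord('v') − ord('a') = 47

Answer: 8 40 12 41 47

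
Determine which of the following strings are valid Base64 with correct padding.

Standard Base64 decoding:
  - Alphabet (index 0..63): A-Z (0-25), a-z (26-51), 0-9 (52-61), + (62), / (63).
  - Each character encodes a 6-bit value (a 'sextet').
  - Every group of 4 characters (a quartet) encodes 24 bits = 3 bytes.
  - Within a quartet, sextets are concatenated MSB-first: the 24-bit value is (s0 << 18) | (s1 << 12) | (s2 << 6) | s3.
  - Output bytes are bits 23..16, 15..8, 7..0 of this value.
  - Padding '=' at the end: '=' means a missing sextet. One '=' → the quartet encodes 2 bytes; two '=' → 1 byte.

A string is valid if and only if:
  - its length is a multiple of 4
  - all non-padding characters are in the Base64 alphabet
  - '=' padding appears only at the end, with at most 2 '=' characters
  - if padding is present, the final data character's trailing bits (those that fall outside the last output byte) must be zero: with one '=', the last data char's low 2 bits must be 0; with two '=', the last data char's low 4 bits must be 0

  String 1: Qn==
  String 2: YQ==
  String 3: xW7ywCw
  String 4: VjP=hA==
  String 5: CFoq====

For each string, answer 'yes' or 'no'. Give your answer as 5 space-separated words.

Answer: no yes no no no

Derivation:
String 1: 'Qn==' → invalid (bad trailing bits)
String 2: 'YQ==' → valid
String 3: 'xW7ywCw' → invalid (len=7 not mult of 4)
String 4: 'VjP=hA==' → invalid (bad char(s): ['=']; '=' in middle)
String 5: 'CFoq====' → invalid (4 pad chars (max 2))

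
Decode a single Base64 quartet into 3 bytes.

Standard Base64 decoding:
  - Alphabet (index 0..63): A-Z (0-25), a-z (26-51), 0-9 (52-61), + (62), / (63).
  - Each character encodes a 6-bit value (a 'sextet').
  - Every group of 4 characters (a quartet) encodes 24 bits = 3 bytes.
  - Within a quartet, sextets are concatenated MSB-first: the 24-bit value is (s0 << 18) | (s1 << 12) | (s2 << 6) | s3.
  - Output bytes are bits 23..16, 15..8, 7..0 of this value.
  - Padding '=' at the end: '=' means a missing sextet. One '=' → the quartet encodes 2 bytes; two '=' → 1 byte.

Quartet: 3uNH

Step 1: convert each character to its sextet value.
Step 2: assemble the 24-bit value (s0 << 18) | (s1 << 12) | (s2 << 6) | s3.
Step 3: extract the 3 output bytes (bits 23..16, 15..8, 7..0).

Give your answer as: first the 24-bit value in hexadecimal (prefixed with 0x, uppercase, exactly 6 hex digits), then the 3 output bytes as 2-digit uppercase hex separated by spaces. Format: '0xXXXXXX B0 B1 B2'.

Answer: 0xDEE347 DE E3 47

Derivation:
Sextets: 3=55, u=46, N=13, H=7
24-bit: (55<<18) | (46<<12) | (13<<6) | 7
      = 0xDC0000 | 0x02E000 | 0x000340 | 0x000007
      = 0xDEE347
Bytes: (v>>16)&0xFF=DE, (v>>8)&0xFF=E3, v&0xFF=47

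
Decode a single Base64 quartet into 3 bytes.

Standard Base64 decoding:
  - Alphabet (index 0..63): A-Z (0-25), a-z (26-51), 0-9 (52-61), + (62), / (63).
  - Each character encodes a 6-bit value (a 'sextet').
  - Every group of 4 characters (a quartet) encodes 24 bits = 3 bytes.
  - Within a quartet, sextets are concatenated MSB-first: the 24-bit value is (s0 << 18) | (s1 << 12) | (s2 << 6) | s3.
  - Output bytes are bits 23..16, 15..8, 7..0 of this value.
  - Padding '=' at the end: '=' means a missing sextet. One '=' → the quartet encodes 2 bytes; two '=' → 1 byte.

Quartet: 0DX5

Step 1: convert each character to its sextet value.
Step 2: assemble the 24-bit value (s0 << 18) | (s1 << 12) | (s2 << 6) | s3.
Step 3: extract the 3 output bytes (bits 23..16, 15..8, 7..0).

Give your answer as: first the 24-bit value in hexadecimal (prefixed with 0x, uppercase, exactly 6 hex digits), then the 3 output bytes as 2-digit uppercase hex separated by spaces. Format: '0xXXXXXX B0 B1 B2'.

Answer: 0xD035F9 D0 35 F9

Derivation:
Sextets: 0=52, D=3, X=23, 5=57
24-bit: (52<<18) | (3<<12) | (23<<6) | 57
      = 0xD00000 | 0x003000 | 0x0005C0 | 0x000039
      = 0xD035F9
Bytes: (v>>16)&0xFF=D0, (v>>8)&0xFF=35, v&0xFF=F9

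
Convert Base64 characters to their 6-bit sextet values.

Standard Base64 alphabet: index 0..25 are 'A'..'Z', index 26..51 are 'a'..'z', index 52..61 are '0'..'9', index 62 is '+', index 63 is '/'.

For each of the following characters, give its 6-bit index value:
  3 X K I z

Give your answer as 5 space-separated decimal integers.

'3': 0..9 range, 52 + ord('3') − ord('0') = 55
'X': A..Z range, ord('X') − ord('A') = 23
'K': A..Z range, ord('K') − ord('A') = 10
'I': A..Z range, ord('I') − ord('A') = 8
'z': a..z range, 26 + ord('z') − ord('a') = 51

Answer: 55 23 10 8 51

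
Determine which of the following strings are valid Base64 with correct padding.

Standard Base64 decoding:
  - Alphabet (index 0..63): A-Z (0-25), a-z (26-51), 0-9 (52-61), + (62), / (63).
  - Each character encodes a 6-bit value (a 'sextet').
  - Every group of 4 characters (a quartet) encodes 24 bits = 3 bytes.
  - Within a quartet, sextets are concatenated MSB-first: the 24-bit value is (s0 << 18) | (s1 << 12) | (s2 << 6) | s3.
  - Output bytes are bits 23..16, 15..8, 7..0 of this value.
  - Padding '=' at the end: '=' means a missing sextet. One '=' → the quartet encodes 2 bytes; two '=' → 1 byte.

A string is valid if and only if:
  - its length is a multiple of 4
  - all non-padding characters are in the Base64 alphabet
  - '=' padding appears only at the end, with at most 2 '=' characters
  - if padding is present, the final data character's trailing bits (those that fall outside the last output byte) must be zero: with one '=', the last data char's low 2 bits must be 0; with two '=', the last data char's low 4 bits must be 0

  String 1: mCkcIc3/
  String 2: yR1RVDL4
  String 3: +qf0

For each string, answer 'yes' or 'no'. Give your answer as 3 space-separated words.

Answer: yes yes yes

Derivation:
String 1: 'mCkcIc3/' → valid
String 2: 'yR1RVDL4' → valid
String 3: '+qf0' → valid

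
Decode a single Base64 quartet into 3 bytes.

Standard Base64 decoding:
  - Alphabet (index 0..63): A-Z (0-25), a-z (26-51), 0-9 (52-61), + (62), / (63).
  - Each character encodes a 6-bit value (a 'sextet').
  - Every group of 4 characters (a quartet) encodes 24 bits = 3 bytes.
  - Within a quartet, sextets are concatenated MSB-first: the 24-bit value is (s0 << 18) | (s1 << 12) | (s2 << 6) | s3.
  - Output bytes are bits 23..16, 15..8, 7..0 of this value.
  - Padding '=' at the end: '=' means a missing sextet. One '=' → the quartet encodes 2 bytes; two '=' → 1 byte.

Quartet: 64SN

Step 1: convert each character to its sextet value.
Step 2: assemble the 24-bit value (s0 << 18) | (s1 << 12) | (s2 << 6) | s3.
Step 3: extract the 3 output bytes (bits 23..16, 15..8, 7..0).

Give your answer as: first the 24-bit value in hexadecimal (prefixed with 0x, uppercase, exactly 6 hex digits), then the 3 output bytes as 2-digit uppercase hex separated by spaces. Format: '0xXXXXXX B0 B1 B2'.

Sextets: 6=58, 4=56, S=18, N=13
24-bit: (58<<18) | (56<<12) | (18<<6) | 13
      = 0xE80000 | 0x038000 | 0x000480 | 0x00000D
      = 0xEB848D
Bytes: (v>>16)&0xFF=EB, (v>>8)&0xFF=84, v&0xFF=8D

Answer: 0xEB848D EB 84 8D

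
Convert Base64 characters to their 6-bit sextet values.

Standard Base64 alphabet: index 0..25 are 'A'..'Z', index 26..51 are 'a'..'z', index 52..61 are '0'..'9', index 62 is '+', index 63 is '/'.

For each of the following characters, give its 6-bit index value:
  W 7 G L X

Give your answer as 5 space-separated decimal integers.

'W': A..Z range, ord('W') − ord('A') = 22
'7': 0..9 range, 52 + ord('7') − ord('0') = 59
'G': A..Z range, ord('G') − ord('A') = 6
'L': A..Z range, ord('L') − ord('A') = 11
'X': A..Z range, ord('X') − ord('A') = 23

Answer: 22 59 6 11 23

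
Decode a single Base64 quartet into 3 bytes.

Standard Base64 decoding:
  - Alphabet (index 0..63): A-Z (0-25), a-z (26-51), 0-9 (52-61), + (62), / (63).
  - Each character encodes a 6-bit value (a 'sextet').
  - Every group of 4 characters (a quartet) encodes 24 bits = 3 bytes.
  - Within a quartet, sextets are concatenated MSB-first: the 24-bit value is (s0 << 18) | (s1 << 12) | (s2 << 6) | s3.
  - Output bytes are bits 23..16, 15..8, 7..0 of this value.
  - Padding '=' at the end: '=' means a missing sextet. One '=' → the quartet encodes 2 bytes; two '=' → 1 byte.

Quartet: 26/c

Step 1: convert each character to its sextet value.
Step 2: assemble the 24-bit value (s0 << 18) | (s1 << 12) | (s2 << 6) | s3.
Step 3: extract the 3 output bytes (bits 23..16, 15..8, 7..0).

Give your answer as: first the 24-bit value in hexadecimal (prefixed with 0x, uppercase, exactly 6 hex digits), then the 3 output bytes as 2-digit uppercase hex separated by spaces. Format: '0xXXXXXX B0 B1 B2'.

Answer: 0xDBAFDC DB AF DC

Derivation:
Sextets: 2=54, 6=58, /=63, c=28
24-bit: (54<<18) | (58<<12) | (63<<6) | 28
      = 0xD80000 | 0x03A000 | 0x000FC0 | 0x00001C
      = 0xDBAFDC
Bytes: (v>>16)&0xFF=DB, (v>>8)&0xFF=AF, v&0xFF=DC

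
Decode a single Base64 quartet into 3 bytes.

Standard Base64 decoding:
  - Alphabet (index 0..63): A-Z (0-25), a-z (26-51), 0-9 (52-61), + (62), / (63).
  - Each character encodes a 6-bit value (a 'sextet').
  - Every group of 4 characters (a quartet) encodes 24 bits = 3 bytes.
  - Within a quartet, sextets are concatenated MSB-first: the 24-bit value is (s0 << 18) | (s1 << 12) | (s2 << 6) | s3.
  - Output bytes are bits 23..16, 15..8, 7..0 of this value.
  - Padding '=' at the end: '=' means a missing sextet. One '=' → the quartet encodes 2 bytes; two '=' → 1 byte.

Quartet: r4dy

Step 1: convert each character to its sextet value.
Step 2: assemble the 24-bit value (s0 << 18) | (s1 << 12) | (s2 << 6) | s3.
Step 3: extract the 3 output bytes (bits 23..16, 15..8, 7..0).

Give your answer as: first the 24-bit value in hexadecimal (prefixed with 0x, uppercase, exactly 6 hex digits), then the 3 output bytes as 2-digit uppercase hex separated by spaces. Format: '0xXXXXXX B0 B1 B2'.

Answer: 0xAF8772 AF 87 72

Derivation:
Sextets: r=43, 4=56, d=29, y=50
24-bit: (43<<18) | (56<<12) | (29<<6) | 50
      = 0xAC0000 | 0x038000 | 0x000740 | 0x000032
      = 0xAF8772
Bytes: (v>>16)&0xFF=AF, (v>>8)&0xFF=87, v&0xFF=72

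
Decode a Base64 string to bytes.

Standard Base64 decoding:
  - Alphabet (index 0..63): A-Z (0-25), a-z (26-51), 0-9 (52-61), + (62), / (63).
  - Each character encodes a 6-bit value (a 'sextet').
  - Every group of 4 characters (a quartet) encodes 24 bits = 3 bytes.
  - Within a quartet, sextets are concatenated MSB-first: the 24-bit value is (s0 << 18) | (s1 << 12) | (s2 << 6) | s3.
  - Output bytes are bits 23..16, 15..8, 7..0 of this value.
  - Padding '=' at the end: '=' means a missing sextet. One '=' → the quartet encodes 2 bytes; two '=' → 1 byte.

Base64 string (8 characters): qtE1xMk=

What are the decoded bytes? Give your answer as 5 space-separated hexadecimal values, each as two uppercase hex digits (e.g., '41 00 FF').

Answer: AA D1 35 C4 C9

Derivation:
After char 0 ('q'=42): chars_in_quartet=1 acc=0x2A bytes_emitted=0
After char 1 ('t'=45): chars_in_quartet=2 acc=0xAAD bytes_emitted=0
After char 2 ('E'=4): chars_in_quartet=3 acc=0x2AB44 bytes_emitted=0
After char 3 ('1'=53): chars_in_quartet=4 acc=0xAAD135 -> emit AA D1 35, reset; bytes_emitted=3
After char 4 ('x'=49): chars_in_quartet=1 acc=0x31 bytes_emitted=3
After char 5 ('M'=12): chars_in_quartet=2 acc=0xC4C bytes_emitted=3
After char 6 ('k'=36): chars_in_quartet=3 acc=0x31324 bytes_emitted=3
Padding '=': partial quartet acc=0x31324 -> emit C4 C9; bytes_emitted=5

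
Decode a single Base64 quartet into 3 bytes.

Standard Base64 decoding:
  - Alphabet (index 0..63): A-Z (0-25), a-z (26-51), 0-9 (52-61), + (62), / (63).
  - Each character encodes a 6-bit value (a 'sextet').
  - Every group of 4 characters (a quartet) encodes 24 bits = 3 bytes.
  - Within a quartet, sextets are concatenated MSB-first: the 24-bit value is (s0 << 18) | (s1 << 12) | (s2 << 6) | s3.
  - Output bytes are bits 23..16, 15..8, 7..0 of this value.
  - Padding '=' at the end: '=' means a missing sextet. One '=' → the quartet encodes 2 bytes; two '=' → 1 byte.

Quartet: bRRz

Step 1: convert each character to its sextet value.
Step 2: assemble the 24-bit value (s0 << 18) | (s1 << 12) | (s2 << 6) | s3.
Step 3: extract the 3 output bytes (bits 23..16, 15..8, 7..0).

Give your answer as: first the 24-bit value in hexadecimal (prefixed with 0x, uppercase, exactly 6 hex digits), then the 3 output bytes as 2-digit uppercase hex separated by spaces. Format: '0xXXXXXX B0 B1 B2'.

Sextets: b=27, R=17, R=17, z=51
24-bit: (27<<18) | (17<<12) | (17<<6) | 51
      = 0x6C0000 | 0x011000 | 0x000440 | 0x000033
      = 0x6D1473
Bytes: (v>>16)&0xFF=6D, (v>>8)&0xFF=14, v&0xFF=73

Answer: 0x6D1473 6D 14 73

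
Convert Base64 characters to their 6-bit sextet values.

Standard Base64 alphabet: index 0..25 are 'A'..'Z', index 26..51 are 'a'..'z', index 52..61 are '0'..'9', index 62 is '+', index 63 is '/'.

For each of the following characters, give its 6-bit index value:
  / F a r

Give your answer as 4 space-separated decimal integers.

Answer: 63 5 26 43

Derivation:
'/': index 63
'F': A..Z range, ord('F') − ord('A') = 5
'a': a..z range, 26 + ord('a') − ord('a') = 26
'r': a..z range, 26 + ord('r') − ord('a') = 43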